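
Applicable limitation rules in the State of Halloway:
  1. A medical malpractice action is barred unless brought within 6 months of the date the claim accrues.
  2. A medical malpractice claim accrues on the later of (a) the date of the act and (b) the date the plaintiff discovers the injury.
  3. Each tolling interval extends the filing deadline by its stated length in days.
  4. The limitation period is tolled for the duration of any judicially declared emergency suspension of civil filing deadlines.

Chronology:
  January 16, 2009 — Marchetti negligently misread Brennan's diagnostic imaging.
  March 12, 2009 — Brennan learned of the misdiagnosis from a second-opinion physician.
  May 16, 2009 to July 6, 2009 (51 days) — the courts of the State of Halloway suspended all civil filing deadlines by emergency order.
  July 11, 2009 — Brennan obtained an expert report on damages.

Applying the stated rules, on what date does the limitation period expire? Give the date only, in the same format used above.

November 2, 2009

The claim accrued on March 12, 2009 — the later of the January 16, 2009 act and the March 12, 2009 discovery.
Adding the 6 months base period to March 12, 2009 gives a deadline of September 12, 2009, before any tolling.
The period was tolled for 51 days by the emergency suspension of filing deadlines (May 16, 2009 to July 6, 2009), pushing the deadline to November 2, 2009.
None of the other events listed affects the running of the period under the stated rules.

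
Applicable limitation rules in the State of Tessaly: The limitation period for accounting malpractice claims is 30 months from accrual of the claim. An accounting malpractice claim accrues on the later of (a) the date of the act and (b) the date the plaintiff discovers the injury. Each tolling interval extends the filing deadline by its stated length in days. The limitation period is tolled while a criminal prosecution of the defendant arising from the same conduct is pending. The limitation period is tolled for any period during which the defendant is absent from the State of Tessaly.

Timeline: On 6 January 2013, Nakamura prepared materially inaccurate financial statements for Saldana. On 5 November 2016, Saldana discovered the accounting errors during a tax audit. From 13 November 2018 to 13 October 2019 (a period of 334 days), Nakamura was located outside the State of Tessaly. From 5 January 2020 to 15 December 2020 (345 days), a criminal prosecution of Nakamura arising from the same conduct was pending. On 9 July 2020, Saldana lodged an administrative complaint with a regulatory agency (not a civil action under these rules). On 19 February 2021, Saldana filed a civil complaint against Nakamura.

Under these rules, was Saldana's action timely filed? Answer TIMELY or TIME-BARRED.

TIMELY

The claim accrued on 5 November 2016 — the later of the 6 January 2013 act and the 5 November 2016 discovery.
Adding the 30 months base period to 5 November 2016 gives a deadline of 5 May 2019, before any tolling.
The period was tolled for 334 days by the defendant's absence from the jurisdiction (13 November 2018 to 13 October 2019), pushing the deadline to 3 April 2020.
Because the pending criminal prosecution ran from 5 January 2020 to 15 December 2020, the deadline is extended by 345 days to 14 March 2021.
The other events in the timeline have no effect on the limitation period under the stated rules.
The 19 February 2021 filing precedes the 14 March 2021 deadline; the claim is timely.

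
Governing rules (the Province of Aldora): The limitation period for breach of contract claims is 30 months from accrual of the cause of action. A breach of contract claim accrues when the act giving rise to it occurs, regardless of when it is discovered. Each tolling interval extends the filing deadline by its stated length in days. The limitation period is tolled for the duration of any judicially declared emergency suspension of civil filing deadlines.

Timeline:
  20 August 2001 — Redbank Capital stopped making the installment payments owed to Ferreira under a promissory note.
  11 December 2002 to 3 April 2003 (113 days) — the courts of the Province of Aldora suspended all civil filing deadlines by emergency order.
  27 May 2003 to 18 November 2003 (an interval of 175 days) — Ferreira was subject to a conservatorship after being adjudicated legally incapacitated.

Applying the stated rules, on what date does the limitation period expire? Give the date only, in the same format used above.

12 June 2004

The claim accrued on 20 August 2001, when the wrongful act occurred.
The untolled deadline — 30 months after 20 August 2001 — is 20 February 2004.
The period was tolled for 113 days by the emergency suspension of filing deadlines (11 December 2002 to 3 April 2003), pushing the deadline to 12 June 2004.
Although the plaintiff's incapacity ran from 27 May 2003 to 18 November 2003, the stated rules do not make that a tolling event, so it is disregarded.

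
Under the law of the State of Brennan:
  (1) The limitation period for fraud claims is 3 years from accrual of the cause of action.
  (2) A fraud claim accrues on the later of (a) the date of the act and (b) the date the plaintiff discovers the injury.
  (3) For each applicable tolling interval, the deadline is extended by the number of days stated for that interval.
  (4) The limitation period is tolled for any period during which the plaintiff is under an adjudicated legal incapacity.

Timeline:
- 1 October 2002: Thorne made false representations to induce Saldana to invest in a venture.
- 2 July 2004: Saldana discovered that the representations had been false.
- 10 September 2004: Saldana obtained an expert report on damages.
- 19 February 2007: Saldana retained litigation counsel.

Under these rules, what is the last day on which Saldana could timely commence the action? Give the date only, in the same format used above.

2 July 2007

Taking the later of the act (1 October 2002) and discovery (2 July 2004), the claim accrued on 2 July 2004.
3 years from 2 July 2004 is 2 July 2007.
Nothing else in the chronology tolls or restarts the period.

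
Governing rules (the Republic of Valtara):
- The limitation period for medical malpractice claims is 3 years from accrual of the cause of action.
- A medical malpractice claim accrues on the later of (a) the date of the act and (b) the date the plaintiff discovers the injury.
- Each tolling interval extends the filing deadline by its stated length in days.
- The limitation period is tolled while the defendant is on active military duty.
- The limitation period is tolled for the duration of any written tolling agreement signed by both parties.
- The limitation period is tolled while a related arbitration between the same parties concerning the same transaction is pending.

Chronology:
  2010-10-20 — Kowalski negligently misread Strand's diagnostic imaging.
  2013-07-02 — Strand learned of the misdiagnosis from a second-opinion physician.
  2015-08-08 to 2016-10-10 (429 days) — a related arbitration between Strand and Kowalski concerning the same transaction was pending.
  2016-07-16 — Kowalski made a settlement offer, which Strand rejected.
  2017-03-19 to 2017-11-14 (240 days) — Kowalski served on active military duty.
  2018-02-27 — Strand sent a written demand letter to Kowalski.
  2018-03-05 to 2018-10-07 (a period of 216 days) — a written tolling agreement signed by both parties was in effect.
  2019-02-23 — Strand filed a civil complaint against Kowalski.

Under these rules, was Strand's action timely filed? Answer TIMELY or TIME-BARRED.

The claim accrued on 2013-07-02 — the later of the 2010-10-20 act and the 2013-07-02 discovery.
3 years from 2013-07-02 is 2016-07-02.
The period was tolled for 429 days by the pending related arbitration (2015-08-08 to 2016-10-10), pushing the deadline to 2017-09-04.
Because the defendant's active military service ran from 2017-03-19 to 2017-11-14, the deadline is extended by 240 days to 2018-05-02.
The period was tolled for 216 days by the written tolling agreement (2018-03-05 to 2018-10-07), pushing the deadline to 2018-12-04.
Nothing else in the chronology tolls or restarts the period.
The 2019-02-23 filing falls after the 2018-12-04 deadline; the claim is time-barred.

TIME-BARRED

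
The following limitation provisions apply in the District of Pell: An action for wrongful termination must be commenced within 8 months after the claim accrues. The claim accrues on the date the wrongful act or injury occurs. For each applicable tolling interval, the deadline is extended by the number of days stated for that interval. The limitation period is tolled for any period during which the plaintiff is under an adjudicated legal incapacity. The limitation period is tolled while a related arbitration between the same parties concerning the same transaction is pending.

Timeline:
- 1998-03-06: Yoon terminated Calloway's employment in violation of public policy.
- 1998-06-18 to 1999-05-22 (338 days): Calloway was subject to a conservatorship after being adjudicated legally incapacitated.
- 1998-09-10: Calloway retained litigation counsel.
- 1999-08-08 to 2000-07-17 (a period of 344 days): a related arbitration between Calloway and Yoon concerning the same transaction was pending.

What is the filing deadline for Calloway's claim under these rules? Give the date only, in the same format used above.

The claim accrued on 1998-03-06, the date of the act.
Adding the 8 months base period to 1998-03-06 gives a deadline of 1998-11-06, before any tolling.
The period was tolled for 338 days by the plaintiff's legal incapacity (1998-06-18 to 1999-05-22), pushing the deadline to 1999-10-10.
The pending related arbitration from 1999-08-08 to 2000-07-17 tolled the period for 344 days, extending the deadline to 2000-09-18.
Nothing else in the chronology tolls or restarts the period.

2000-09-18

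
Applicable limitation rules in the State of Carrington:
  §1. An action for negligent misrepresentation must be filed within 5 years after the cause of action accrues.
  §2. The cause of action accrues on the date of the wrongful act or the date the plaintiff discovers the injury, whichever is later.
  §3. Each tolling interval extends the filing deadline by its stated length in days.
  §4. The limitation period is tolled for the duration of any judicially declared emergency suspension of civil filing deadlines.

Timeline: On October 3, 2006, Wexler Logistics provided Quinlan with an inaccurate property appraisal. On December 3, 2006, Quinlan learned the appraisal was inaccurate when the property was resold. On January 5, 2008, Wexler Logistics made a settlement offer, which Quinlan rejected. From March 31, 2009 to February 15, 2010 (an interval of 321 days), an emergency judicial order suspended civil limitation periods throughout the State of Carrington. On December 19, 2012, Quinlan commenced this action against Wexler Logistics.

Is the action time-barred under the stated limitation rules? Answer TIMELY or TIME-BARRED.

Taking the later of the act (October 3, 2006) and discovery (December 3, 2006), the claim accrued on December 3, 2006.
The untolled deadline — 5 years after December 3, 2006 — is December 3, 2011.
The emergency suspension of filing deadlines from March 31, 2009 to February 15, 2010 tolled the period for 321 days, extending the deadline to October 19, 2012.
Nothing else in the chronology tolls or restarts the period.
The December 19, 2012 filing falls after the October 19, 2012 deadline; the claim is time-barred.

TIME-BARRED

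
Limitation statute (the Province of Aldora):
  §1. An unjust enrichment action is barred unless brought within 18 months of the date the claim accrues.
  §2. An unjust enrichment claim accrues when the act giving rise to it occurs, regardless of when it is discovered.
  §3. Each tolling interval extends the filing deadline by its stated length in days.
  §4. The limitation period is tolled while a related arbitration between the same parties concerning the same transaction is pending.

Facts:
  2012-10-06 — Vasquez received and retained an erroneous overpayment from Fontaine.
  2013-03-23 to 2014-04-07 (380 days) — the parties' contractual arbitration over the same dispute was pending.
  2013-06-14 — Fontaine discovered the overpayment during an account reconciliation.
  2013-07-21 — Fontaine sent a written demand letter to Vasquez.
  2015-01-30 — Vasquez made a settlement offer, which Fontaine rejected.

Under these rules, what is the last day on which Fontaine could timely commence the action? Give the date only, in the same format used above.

Because the rule ties accrual to occurrence, the claim accrued on 2012-10-06, not on the 2013-06-14 discovery date.
18 months from 2012-10-06 is 2014-04-06.
The pending related arbitration from 2013-03-23 to 2014-04-07 tolled the period for 380 days, extending the deadline to 2015-04-21.
None of the other events listed affects the running of the period under the stated rules.

2015-04-21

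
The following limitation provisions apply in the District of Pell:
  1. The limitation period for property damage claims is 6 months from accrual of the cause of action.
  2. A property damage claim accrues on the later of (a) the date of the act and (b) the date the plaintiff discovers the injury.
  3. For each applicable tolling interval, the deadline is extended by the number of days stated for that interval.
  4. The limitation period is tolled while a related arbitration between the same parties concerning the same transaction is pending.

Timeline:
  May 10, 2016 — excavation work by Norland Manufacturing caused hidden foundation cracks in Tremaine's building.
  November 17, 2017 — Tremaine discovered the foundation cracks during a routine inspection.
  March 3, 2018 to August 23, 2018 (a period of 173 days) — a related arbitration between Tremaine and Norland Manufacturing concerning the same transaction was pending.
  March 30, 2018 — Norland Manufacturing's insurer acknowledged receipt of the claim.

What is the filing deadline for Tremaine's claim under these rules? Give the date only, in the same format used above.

November 6, 2018

Taking the later of the act (May 10, 2016) and discovery (November 17, 2017), the claim accrued on November 17, 2017.
Adding the 6 months base period to November 17, 2017 gives a deadline of May 17, 2018, before any tolling.
The pending related arbitration from March 3, 2018 to August 23, 2018 tolled the period for 173 days, extending the deadline to November 6, 2018.
The other events in the timeline have no effect on the limitation period under the stated rules.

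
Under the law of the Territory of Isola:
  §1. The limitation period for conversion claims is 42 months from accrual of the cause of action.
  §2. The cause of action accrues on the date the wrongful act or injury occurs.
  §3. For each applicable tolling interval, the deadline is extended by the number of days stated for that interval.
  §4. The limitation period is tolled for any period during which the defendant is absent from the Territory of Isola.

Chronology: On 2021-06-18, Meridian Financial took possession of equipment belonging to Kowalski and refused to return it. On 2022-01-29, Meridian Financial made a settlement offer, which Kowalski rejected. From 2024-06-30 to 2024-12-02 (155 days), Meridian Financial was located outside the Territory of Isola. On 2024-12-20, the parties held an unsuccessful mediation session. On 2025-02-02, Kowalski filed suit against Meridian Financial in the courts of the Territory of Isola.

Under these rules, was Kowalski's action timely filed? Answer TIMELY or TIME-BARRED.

TIMELY

The claim accrued on 2021-06-18, when the wrongful act occurred.
42 months from 2021-06-18 is 2024-12-18.
The defendant's absence from the jurisdiction from 2024-06-30 to 2024-12-02 tolled the period for 155 days, extending the deadline to 2025-05-22.
The other events in the timeline have no effect on the limitation period under the stated rules.
Kowalski filed on 2025-02-02, before the 2025-05-22 deadline, so the action is timely.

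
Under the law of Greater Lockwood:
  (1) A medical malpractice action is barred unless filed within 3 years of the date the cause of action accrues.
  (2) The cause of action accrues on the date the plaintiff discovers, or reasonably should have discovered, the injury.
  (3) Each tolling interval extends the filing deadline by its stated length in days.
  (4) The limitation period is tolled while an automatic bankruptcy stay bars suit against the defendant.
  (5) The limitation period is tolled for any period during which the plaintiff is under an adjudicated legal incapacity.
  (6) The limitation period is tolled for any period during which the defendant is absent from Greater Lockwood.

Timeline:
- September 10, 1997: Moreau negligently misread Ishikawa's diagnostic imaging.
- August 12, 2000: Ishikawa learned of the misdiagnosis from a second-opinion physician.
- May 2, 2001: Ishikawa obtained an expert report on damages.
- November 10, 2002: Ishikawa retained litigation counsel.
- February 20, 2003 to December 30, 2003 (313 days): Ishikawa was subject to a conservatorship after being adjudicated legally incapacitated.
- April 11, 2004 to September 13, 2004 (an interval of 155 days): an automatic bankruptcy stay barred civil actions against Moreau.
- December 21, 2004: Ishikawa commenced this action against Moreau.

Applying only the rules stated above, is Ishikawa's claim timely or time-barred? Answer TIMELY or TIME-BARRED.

TIME-BARRED

The claim did not accrue until Ishikawa discovered the injury on August 12, 2000; the September 10, 1997 act date does not start the clock under the stated rule.
3 years from August 12, 2000 is August 12, 2003.
Because the plaintiff's legal incapacity ran from February 20, 2003 to December 30, 2003, the deadline is extended by 313 days to June 20, 2004.
The period was tolled for 155 days by the automatic bankruptcy stay (April 11, 2004 to September 13, 2004), pushing the deadline to November 22, 2004.
None of the other events listed affects the running of the period under the stated rules.
The December 21, 2004 filing falls after the November 22, 2004 deadline; the claim is time-barred.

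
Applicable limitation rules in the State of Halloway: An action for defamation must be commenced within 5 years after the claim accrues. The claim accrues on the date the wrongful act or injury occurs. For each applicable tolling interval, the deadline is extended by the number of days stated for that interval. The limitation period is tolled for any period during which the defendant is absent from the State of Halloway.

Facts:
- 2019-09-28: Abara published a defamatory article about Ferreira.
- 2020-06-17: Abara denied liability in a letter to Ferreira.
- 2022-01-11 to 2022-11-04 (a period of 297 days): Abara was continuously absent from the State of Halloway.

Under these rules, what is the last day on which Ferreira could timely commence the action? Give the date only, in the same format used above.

2025-07-22

The claim accrued on 2019-09-28, the date of the act.
Adding the 5 years base period to 2019-09-28 gives a deadline of 2024-09-28, before any tolling.
Because the defendant's absence from the jurisdiction ran from 2022-01-11 to 2022-11-04, the deadline is extended by 297 days to 2025-07-22.
Nothing else in the chronology tolls or restarts the period.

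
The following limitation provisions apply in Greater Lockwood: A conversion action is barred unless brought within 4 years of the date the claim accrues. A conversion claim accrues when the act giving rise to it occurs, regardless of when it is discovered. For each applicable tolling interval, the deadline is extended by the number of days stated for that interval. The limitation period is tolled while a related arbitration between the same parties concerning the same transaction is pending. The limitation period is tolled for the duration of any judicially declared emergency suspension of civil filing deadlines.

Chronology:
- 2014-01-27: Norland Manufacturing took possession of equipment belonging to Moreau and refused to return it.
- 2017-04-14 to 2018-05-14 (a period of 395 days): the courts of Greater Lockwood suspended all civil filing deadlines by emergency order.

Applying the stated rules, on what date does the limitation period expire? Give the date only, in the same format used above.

The claim accrued on 2014-01-27, the date of the act.
4 years from 2014-01-27 is 2018-01-27.
The emergency suspension of filing deadlines from 2017-04-14 to 2018-05-14 tolled the period for 395 days, extending the deadline to 2019-02-26.

2019-02-26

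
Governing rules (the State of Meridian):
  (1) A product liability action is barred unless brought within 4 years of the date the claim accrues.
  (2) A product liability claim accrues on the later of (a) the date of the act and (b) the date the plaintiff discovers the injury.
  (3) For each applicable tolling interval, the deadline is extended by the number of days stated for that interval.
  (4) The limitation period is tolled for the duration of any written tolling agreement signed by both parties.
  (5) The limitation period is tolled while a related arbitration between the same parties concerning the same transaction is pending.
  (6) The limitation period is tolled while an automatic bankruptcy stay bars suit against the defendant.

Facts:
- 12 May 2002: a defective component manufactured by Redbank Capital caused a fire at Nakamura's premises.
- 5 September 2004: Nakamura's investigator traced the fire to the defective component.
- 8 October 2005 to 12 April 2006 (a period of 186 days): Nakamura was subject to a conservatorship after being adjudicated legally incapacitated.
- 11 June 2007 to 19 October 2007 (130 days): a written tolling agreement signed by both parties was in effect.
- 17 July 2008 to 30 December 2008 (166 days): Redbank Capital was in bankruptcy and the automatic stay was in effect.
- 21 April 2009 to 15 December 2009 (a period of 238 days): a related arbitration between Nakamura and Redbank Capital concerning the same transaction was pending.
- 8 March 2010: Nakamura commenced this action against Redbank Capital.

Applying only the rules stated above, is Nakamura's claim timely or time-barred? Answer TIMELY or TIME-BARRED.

TIME-BARRED

Because discovery on 5 September 2004 post-dates the 12 May 2002 act, accrual under the later-of rule falls on 5 September 2004.
4 years from 5 September 2004 is 5 September 2008.
The period was tolled for 130 days by the written tolling agreement (11 June 2007 to 19 October 2007), pushing the deadline to 13 January 2009.
The automatic bankruptcy stay from 17 July 2008 to 30 December 2008 tolled the period for 166 days, extending the deadline to 28 June 2009.
Because the pending related arbitration ran from 21 April 2009 to 15 December 2009, the deadline is extended by 238 days to 21 February 2010.
Although the plaintiff's incapacity ran from 8 October 2005 to 12 April 2006, the stated rules do not make that a tolling event, so it is disregarded.
Nakamura filed on 8 March 2010, after the 21 February 2010 deadline, so the action is time-barred.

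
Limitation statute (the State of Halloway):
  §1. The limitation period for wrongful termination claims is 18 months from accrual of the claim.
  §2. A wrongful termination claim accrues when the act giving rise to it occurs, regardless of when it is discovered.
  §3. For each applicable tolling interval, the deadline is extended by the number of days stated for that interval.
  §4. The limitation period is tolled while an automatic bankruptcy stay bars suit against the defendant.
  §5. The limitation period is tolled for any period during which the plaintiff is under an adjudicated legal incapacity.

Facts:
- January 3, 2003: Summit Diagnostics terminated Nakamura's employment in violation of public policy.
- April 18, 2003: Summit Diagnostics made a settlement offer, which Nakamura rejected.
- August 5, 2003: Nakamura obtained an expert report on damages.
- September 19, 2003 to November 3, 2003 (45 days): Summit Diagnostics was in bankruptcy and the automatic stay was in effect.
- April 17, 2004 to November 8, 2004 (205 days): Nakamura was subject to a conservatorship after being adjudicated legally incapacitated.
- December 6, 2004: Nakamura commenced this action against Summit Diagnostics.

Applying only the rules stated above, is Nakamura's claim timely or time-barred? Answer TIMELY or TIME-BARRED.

The claim accrued on January 3, 2003, the date of the act.
18 months from January 3, 2003 is July 3, 2004.
Because the automatic bankruptcy stay ran from September 19, 2003 to November 3, 2003, the deadline is extended by 45 days to August 17, 2004.
The plaintiff's legal incapacity from April 17, 2004 to November 8, 2004 tolled the period for 205 days, extending the deadline to March 10, 2005.
None of the other events listed affects the running of the period under the stated rules.
The December 6, 2004 filing precedes the March 10, 2005 deadline; the claim is timely.

TIMELY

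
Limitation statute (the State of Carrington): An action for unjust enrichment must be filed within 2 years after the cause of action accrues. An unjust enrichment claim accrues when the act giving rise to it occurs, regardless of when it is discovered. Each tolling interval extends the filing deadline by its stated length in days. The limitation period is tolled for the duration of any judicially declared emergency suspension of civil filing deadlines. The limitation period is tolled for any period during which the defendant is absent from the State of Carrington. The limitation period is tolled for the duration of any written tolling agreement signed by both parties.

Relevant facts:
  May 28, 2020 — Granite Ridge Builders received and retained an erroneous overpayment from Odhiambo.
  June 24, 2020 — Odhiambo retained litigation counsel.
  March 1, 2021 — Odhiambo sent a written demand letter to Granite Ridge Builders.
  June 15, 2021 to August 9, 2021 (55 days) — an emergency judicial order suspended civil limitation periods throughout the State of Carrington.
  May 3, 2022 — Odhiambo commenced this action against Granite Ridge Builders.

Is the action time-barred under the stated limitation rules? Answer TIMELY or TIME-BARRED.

TIMELY

The cause of action accrued on May 28, 2020, the date of the act.
The untolled deadline — 2 years after May 28, 2020 — is May 28, 2022.
Because the emergency suspension of filing deadlines ran from June 15, 2021 to August 9, 2021, the deadline is extended by 55 days to July 22, 2022.
None of the other events listed affects the running of the period under the stated rules.
Filing on May 3, 2022 beat the July 22, 2022 deadline — the action is timely.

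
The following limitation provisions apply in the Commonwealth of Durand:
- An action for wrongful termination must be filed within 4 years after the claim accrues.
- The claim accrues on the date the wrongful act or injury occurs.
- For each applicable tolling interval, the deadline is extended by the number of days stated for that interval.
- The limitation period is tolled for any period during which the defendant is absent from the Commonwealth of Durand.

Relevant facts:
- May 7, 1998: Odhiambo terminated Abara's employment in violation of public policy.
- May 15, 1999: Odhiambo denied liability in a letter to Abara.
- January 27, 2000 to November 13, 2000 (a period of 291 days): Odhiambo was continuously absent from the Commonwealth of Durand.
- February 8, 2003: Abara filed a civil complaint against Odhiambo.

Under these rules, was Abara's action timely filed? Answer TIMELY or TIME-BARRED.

The limitation period began to run on May 7, 1998.
Adding the 4 years base period to May 7, 1998 gives a deadline of May 7, 2002, before any tolling.
The period was tolled for 291 days by the defendant's absence from the jurisdiction (January 27, 2000 to November 13, 2000), pushing the deadline to February 22, 2003.
The other events in the timeline have no effect on the limitation period under the stated rules.
Abara filed on February 8, 2003, before the February 22, 2003 deadline, so the action is timely.

TIMELY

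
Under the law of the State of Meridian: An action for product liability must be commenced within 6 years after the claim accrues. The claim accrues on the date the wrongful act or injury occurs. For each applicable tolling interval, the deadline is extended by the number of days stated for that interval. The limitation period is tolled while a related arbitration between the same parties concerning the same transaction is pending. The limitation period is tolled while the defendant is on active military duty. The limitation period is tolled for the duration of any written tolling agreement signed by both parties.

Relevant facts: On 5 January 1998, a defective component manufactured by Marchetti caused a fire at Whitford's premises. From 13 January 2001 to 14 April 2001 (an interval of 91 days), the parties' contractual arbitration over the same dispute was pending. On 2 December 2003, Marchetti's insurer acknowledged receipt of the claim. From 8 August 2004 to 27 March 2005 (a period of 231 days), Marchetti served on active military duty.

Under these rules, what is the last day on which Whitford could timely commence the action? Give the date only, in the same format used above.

The claim accrued on 5 January 1998, when the wrongful act occurred.
Adding the 6 years base period to 5 January 1998 gives a deadline of 5 January 2004, before any tolling.
The period was tolled for 91 days by the pending related arbitration (13 January 2001 to 14 April 2001), pushing the deadline to 5 April 2004.
The defendant's active military service starting 8 August 2004 came too late — the period had run on 5 April 2004 — and so does not extend the deadline.
The other events in the timeline have no effect on the limitation period under the stated rules.

5 April 2004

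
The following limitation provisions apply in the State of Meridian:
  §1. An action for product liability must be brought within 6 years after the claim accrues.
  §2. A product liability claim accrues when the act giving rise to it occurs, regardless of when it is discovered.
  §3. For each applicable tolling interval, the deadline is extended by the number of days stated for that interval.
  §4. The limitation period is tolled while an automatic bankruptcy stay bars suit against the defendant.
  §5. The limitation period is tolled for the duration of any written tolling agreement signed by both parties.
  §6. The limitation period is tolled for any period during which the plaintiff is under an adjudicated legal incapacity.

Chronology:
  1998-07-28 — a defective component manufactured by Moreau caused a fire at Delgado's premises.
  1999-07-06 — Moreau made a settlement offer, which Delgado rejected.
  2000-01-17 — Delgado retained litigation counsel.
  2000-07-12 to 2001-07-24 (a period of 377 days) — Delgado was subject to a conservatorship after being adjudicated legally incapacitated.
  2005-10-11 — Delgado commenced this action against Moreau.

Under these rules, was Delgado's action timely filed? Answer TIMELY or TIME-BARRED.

The limitation period began to run on 1998-07-28.
6 years from 1998-07-28 is 2004-07-28.
The period was tolled for 377 days by the plaintiff's legal incapacity (2000-07-12 to 2001-07-24), pushing the deadline to 2005-08-09.
None of the other events listed affects the running of the period under the stated rules.
Delgado filed on 2005-10-11, after the 2005-08-09 deadline, so the action is time-barred.

TIME-BARRED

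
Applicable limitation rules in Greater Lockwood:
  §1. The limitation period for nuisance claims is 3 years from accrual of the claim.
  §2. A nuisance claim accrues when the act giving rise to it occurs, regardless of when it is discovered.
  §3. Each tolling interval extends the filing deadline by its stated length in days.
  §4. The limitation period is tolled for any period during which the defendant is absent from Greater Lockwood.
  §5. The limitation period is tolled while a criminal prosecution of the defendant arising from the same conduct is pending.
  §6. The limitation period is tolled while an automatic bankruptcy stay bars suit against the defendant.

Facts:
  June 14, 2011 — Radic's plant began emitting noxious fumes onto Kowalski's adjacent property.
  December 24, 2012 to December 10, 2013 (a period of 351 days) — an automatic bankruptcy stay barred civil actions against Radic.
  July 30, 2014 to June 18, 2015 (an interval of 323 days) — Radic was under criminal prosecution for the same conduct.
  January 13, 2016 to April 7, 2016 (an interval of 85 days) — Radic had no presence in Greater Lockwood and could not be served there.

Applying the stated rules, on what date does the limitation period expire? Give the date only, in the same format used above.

July 12, 2016

The limitation period began to run on June 14, 2011.
3 years from June 14, 2011 is June 14, 2014.
The period was tolled for 351 days by the automatic bankruptcy stay (December 24, 2012 to December 10, 2013), pushing the deadline to May 31, 2015.
The pending criminal prosecution from July 30, 2014 to June 18, 2015 tolled the period for 323 days, extending the deadline to April 18, 2016.
The period was tolled for 85 days by the defendant's absence from the jurisdiction (January 13, 2016 to April 7, 2016), pushing the deadline to July 12, 2016.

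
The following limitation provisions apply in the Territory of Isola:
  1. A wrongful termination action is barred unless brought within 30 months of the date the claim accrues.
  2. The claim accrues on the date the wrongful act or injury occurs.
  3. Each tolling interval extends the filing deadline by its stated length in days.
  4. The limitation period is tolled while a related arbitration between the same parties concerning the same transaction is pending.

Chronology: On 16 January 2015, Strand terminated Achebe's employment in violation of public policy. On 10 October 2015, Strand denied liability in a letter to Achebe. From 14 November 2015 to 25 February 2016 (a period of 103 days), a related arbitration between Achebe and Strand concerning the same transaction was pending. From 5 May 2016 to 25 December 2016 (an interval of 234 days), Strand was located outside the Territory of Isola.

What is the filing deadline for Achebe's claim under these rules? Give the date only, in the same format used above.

The claim accrued on 16 January 2015, when the wrongful act occurred.
The untolled deadline — 30 months after 16 January 2015 — is 16 July 2017.
Because the pending related arbitration ran from 14 November 2015 to 25 February 2016, the deadline is extended by 103 days to 27 October 2017.
The defendant's absence from the jurisdiction from 5 May 2016 to 25 December 2016 does not toll the period, because no stated rule makes the defendant's absence a tolling event.
The other events in the timeline have no effect on the limitation period under the stated rules.

27 October 2017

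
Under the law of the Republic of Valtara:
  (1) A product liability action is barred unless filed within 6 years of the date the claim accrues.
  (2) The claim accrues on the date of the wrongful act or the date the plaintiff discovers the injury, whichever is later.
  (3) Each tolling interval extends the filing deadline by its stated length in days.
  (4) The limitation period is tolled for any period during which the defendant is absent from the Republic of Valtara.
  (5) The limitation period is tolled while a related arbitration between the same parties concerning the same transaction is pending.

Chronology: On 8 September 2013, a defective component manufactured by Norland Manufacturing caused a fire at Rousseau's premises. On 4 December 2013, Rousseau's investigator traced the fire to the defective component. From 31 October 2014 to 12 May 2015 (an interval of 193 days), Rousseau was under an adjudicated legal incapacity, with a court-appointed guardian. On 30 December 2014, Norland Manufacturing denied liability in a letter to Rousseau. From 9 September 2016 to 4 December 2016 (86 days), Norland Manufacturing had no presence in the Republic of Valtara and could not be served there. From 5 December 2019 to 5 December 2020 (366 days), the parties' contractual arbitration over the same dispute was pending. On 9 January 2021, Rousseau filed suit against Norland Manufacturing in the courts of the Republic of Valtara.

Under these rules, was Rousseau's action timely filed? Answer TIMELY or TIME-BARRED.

Because discovery on 4 December 2013 post-dates the 8 September 2013 act, accrual under the later-of rule falls on 4 December 2013.
Adding the 6 years base period to 4 December 2013 gives a deadline of 4 December 2019, before any tolling.
The defendant's absence from the jurisdiction from 9 September 2016 to 4 December 2016 tolled the period for 86 days, extending the deadline to 28 February 2020.
The period was tolled for 366 days by the pending related arbitration (5 December 2019 to 5 December 2020), pushing the deadline to 28 February 2021.
Although the plaintiff's incapacity ran from 31 October 2014 to 12 May 2015, the stated rules do not make that a tolling event, so it is disregarded.
The other events in the timeline have no effect on the limitation period under the stated rules.
Rousseau filed on 9 January 2021, before the 28 February 2021 deadline, so the action is timely.

TIMELY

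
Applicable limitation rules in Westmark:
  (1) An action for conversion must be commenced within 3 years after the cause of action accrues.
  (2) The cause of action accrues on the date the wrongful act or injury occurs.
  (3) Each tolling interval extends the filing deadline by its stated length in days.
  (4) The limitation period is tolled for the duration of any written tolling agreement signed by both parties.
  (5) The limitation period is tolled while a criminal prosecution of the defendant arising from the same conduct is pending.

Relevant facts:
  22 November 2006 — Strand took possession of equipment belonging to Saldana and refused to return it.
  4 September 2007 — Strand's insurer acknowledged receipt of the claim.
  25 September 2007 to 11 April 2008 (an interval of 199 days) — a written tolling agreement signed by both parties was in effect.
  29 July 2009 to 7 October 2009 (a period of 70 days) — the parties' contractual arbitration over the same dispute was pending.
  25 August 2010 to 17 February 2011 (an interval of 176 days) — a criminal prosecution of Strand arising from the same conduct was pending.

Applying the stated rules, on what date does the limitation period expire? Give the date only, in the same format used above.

The limitation period began to run on 22 November 2006.
3 years from 22 November 2006 is 22 November 2009.
Because the written tolling agreement ran from 25 September 2007 to 11 April 2008, the deadline is extended by 199 days to 9 June 2010.
By the time the pending criminal prosecution began on 25 August 2010, the limitation period had already expired on 9 June 2010; that interval cannot revive it.
No stated provision tolls the period for a pending arbitration, so the interval from 29 July 2009 to 7 October 2009 has no effect on the deadline.
The other events in the timeline have no effect on the limitation period under the stated rules.

9 June 2010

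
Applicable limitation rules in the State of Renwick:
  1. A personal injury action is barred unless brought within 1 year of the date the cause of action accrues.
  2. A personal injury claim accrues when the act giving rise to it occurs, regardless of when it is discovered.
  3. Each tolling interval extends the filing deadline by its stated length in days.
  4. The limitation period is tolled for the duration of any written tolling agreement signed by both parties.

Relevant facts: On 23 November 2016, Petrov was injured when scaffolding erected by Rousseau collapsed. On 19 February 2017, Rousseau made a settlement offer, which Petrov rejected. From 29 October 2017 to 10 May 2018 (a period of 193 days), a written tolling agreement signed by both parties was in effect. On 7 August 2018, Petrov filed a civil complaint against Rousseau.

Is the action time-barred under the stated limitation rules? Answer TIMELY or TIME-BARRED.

The claim accrued on 23 November 2016, when the wrongful act occurred.
1 year from 23 November 2016 is 23 November 2017.
The period was tolled for 193 days by the written tolling agreement (29 October 2017 to 10 May 2018), pushing the deadline to 4 June 2018.
Nothing else in the chronology tolls or restarts the period.
Petrov filed on 7 August 2018, after the 4 June 2018 deadline, so the action is time-barred.

TIME-BARRED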